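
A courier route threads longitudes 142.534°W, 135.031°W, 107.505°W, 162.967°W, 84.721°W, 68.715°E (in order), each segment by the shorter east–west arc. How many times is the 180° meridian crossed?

0

Leg 1: -142.534° → -135.031°, shortest Δλ = 7.503° (east) — does not cross 180°.
Leg 2: -135.031° → -107.505°, shortest Δλ = 27.526° (east) — does not cross 180°.
Leg 3: -107.505° → -162.967°, shortest Δλ = -55.462° (west) — does not cross 180°.
Leg 4: -162.967° → -84.721°, shortest Δλ = 78.246° (east) — does not cross 180°.
Leg 5: -84.721° → +68.715°, shortest Δλ = 153.436° (east) — does not cross 180°.
Total crossings: 0.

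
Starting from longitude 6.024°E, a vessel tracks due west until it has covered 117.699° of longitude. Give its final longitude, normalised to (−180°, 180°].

111.675°W

Start at +6.024°; shift −117.699° → -111.675°.
-111.675° already lies in (−180°, 180°].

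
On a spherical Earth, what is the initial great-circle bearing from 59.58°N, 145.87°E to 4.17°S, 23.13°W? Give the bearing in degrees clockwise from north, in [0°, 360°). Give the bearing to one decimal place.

346.7°

Δλ = -23.13 − 145.87 = -169.00°.
θ = atan2( sin Δλ · cos φ₂ , cos φ₁ · sin φ₂ − sin φ₁ · cos φ₂ · cos Δλ )
  = atan2(-0.19030, 0.80743) = -13.262° → normalised to [0°, 360°): 346.738°.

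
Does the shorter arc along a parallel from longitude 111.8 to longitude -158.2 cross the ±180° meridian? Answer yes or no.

Naïve |-158.2 − 111.8| = 270.0° > 180°, so the shorter arc goes the other way round — across 180°.
Signed shortest Δλ = ((-158.2 − 111.8 + 180) mod 360) − 180 = 90.0°.
Going east by 90.0° from +111.8° passes through 180° before reaching -158.2°.

Yes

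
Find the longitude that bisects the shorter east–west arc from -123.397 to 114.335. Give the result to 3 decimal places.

+175.469°

Signed shortest Δλ from -123.397° to +114.335° is -122.268°.
Midpoint longitude = -123.397° + (-122.268°)/2 = -123.397° − 61.134° = -184.531°.
Normalise into (−180°, 180°]: +175.469°.
(The naïve average (-123.397 + +114.335)/2 = -4.531° is on the wrong side of the globe.)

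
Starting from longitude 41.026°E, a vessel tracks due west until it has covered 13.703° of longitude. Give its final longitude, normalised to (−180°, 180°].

Start at +41.026°; shift −13.703° → +27.323°.
+27.323° already lies in (−180°, 180°].

27.323°E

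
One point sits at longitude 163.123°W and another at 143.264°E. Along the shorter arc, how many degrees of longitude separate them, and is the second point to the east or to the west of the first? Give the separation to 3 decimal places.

Raw difference: 143.264 − -163.123 = 306.387°.
Normalise into (−180°, 180°]: 306.387° − 360° = -53.613°.
Negative ⇒ the second point lies to the west; separation 53.613°.

53.613° west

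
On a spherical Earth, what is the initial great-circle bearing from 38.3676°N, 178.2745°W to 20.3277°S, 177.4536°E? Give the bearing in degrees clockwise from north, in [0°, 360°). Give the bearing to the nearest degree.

185°

Δλ = 177.4536 − -178.2745 = 355.7281°; wrapped into (−180°, 180°]: -4.2719°.
θ = atan2( sin Δλ · cos φ₂ , cos φ₁ · sin φ₂ − sin φ₁ · cos φ₂ · cos Δλ )
  = atan2(-0.06985, -0.85280) = -175.318° → normalised to [0°, 360°): 184.682°.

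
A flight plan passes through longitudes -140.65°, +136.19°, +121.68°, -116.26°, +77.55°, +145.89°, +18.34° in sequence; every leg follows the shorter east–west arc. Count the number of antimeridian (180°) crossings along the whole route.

3

Leg 1: -140.65° → +136.19°, shortest Δλ = -83.16° (west) — crosses 180°.
Leg 2: +136.19° → +121.68°, shortest Δλ = -14.51° (west) — does not cross 180°.
Leg 3: +121.68° → -116.26°, shortest Δλ = 122.06° (east) — crosses 180°.
Leg 4: -116.26° → +77.55°, shortest Δλ = -166.19° (west) — crosses 180°.
Leg 5: +77.55° → +145.89°, shortest Δλ = 68.34° (east) — does not cross 180°.
Leg 6: +145.89° → +18.34°, shortest Δλ = -127.55° (west) — does not cross 180°.
Total crossings: 3.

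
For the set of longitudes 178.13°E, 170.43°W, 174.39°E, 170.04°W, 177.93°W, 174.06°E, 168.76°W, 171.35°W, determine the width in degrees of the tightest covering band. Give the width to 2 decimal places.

17.18°

Sort the longitudes: -177.93°, -171.35°, -170.43°, -170.04°, -168.76°, +174.06°, +174.39°, +178.13°.
Eastward gaps between consecutive values (wrapping around): 6.58°, 0.92°, 0.39°, 1.28°, 342.82°, 0.33°, 3.74°, 3.94°.
Largest gap = 342.82° ⇒ minimal covering band is its complement: 360° − 342.82° = 17.18°.
Band runs from +174.06° eastward to -168.76°, crossing the antimeridian.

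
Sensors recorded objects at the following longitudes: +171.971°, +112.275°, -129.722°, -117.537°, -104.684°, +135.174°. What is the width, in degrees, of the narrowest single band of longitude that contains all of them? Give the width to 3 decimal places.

Sort the longitudes: -129.722°, -117.537°, -104.684°, +112.275°, +135.174°, +171.971°.
Eastward gaps between consecutive values (wrapping around): 12.185°, 12.853°, 216.959°, 22.899°, 36.797°, 58.307°.
Largest gap = 216.959° ⇒ minimal covering band is its complement: 360° − 216.959° = 143.041°.
Band runs from +112.275° eastward to -104.684°, crossing the antimeridian.

143.041°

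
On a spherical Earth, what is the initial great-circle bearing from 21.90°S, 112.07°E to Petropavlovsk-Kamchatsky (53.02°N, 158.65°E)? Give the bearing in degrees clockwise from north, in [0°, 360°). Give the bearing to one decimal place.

Δλ = 158.65 − 112.07 = 46.58°.
θ = atan2( sin Δλ · cos φ₂ , cos φ₁ · sin φ₂ − sin φ₁ · cos φ₂ · cos Δλ )
  = atan2(0.43692, 0.89541) = 26.010° → normalised to [0°, 360°): 26.010°.

26.0°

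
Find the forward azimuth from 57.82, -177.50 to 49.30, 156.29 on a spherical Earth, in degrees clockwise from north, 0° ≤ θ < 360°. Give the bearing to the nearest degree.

Δλ = 156.29 − -177.50 = 333.79°; wrapped into (−180°, 180°]: -26.21°.
θ = atan2( sin Δλ · cos φ₂ , cos φ₁ · sin φ₂ − sin φ₁ · cos φ₂ · cos Δλ )
  = atan2(-0.28801, -0.09141) = -107.608° → normalised to [0°, 360°): 252.392°.

252°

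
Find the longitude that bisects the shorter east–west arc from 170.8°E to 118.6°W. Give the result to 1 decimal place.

Signed shortest Δλ from +170.8° to -118.6° is +70.6°.
Midpoint longitude = +170.8° + (+70.6°)/2 = +170.8° + 35.3° = +206.1°.
Normalise into (−180°, 180°]: -153.9°.
(The naïve average (+170.8 + -118.6)/2 = 26.1° is on the wrong side of the globe.)

153.9°W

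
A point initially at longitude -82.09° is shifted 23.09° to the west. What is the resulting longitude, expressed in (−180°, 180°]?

-105.18°

Start at -82.09°; shift −23.09° → -105.18°.
-105.18° already lies in (−180°, 180°].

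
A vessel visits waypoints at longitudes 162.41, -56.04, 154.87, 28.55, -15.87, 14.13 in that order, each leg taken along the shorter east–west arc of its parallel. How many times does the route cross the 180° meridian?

Leg 1: +162.41° → -56.04°, shortest Δλ = 141.55° (east) — crosses 180°.
Leg 2: -56.04° → +154.87°, shortest Δλ = -149.09° (west) — crosses 180°.
Leg 3: +154.87° → +28.55°, shortest Δλ = -126.32° (west) — does not cross 180°.
Leg 4: +28.55° → -15.87°, shortest Δλ = -44.42° (west) — does not cross 180°.
Leg 5: -15.87° → +14.13°, shortest Δλ = 30.0° (east) — does not cross 180°.
Total crossings: 2.

2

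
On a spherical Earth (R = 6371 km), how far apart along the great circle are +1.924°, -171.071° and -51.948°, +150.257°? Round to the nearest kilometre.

Δλ = 150.257 − -171.071 = 321.328°; wrapped into (−180°, 180°]: -38.672°.
Δφ = -51.948 − 1.924 = -53.872°.
a = sin²(Δφ/2) + cos φ₁ · cos φ₂ · sin²(Δλ/2) = 0.272741.
c = 2·atan2(√a, √(1−a)) = 1.09897 rad → d = 6371·c ≈ 7001.51 km.

7002 km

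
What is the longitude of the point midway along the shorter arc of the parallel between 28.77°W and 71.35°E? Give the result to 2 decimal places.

21.29°E

Signed shortest Δλ from -28.77° to +71.35° is +100.12°.
Midpoint longitude = -28.77° + (+100.12°)/2 = -28.77° + 50.06° = +21.29°.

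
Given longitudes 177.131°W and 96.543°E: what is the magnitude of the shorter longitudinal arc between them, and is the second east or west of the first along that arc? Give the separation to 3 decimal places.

Raw difference: 96.543 − -177.131 = 273.674°.
Normalise into (−180°, 180°]: 273.674° − 360° = -86.326°.
Negative ⇒ the second point lies to the west; separation 86.326°.

86.326° west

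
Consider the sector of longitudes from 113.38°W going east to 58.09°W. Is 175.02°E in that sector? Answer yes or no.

No

Band width going east from -113.38° to -58.09°: ((-58.09 − -113.38) mod 360) = 55.29°.
Offset of +175.02° east of the west edge: ((175.02 − -113.38) mod 360) = 288.40°.
288.40° > 55.29° ⇒ outside.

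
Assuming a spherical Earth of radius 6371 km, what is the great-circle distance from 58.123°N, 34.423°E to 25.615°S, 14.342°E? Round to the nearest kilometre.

9497 km

Δλ = 14.342 − 34.423 = -20.081°.
Δφ = -25.615 − 58.123 = -83.738°.
a = sin²(Δφ/2) + cos φ₁ · cos φ₂ · sin²(Δλ/2) = 0.459937.
c = 2·atan2(√a, √(1−a)) = 1.49058 rad → d = 6371·c ≈ 9496.51 km.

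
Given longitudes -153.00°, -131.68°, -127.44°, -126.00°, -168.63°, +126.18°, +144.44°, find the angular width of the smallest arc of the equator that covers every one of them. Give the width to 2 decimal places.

Sort the longitudes: -168.63°, -153.00°, -131.68°, -127.44°, -126.00°, +126.18°, +144.44°.
Eastward gaps between consecutive values (wrapping around): 15.63°, 21.32°, 4.24°, 1.44°, 252.18°, 18.26°, 46.93°.
Largest gap = 252.18° ⇒ minimal covering band is its complement: 360° − 252.18° = 107.82°.
Band runs from +126.18° eastward to -126.00°, crossing the antimeridian.

107.82°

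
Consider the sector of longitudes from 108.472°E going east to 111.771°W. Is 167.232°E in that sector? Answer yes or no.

Yes

Band width going east from +108.472° to -111.771°: ((-111.771 − 108.472) mod 360) = 139.757°.
Offset of +167.232° east of the west edge: ((167.232 − 108.472) mod 360) = 58.760°.
58.760° ≤ 139.757° ⇒ inside.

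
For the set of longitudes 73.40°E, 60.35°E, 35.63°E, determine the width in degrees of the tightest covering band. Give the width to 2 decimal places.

Sort the longitudes: +35.63°, +60.35°, +73.40°.
Eastward gaps between consecutive values (wrapping around): 24.72°, 13.05°, 322.23°.
Largest gap = 322.23° ⇒ minimal covering band is its complement: 360° − 322.23° = 37.77°.
Band runs from +35.63° eastward to +73.40°.

37.77°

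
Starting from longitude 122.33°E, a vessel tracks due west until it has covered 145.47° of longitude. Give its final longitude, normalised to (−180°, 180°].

Start at +122.33°; shift −145.47° → -23.14°.
-23.14° already lies in (−180°, 180°].

23.14°W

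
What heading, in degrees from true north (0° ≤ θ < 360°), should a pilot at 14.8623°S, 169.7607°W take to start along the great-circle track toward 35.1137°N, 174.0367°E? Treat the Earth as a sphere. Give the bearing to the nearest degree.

Δλ = 174.0367 − -169.7607 = 343.7974°; wrapped into (−180°, 180°]: -16.2026°.
θ = atan2( sin Δλ · cos φ₂ , cos φ₁ · sin φ₂ − sin φ₁ · cos φ₂ · cos Δλ )
  = atan2(-0.22825, 0.75744) = -16.770° → normalised to [0°, 360°): 343.230°.

343°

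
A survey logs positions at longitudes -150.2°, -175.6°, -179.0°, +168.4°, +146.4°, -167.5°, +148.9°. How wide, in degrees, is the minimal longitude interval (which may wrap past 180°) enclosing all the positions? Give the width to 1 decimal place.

63.4°

Sort the longitudes: -179.0°, -175.6°, -167.5°, -150.2°, +146.4°, +148.9°, +168.4°.
Eastward gaps between consecutive values (wrapping around): 3.4°, 8.1°, 17.3°, 296.6°, 2.5°, 19.5°, 12.6°.
Largest gap = 296.6° ⇒ minimal covering band is its complement: 360° − 296.6° = 63.4°.
Band runs from +146.4° eastward to -150.2°, crossing the antimeridian.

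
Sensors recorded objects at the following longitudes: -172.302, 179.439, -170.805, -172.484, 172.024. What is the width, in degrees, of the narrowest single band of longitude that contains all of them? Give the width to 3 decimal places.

17.171°

Sort the longitudes: -172.484°, -172.302°, -170.805°, +172.024°, +179.439°.
Eastward gaps between consecutive values (wrapping around): 0.182°, 1.497°, 342.829°, 7.415°, 8.077°.
Largest gap = 342.829° ⇒ minimal covering band is its complement: 360° − 342.829° = 17.171°.
Band runs from +172.024° eastward to -170.805°, crossing the antimeridian.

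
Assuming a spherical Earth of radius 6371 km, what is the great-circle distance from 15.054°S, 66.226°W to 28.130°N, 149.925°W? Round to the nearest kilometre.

10192 km

Δλ = -149.925 − -66.226 = -83.699°.
Δφ = 28.130 − -15.054 = 43.184°.
a = sin²(Δφ/2) + cos φ₁ · cos φ₂ · sin²(Δλ/2) = 0.514495.
c = 2·atan2(√a, √(1−a)) = 1.59979 rad → d = 6371·c ≈ 10192.26 km.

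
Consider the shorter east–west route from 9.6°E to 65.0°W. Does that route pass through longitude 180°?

No

Signed shortest Δλ = ((-65.0 − 9.6 + 180) mod 360) − 180 = -74.6°.
Going west by 74.6° from +9.6° reaches -65.0° without touching 180°.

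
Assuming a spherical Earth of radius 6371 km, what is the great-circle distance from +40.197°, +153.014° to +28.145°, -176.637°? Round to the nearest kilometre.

3076 km

Δλ = -176.637 − 153.014 = -329.651°; wrapped into (−180°, 180°]: 30.349°.
Δφ = 28.145 − 40.197 = -12.052°.
a = sin²(Δφ/2) + cos φ₁ · cos φ₂ · sin²(Δλ/2) = 0.057169.
c = 2·atan2(√a, √(1−a)) = 0.48288 rad → d = 6371·c ≈ 3076.41 km.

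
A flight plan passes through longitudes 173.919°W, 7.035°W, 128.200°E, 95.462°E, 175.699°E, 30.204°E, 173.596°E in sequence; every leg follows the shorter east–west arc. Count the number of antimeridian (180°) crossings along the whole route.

Leg 1: -173.919° → -7.035°, shortest Δλ = 166.884° (east) — does not cross 180°.
Leg 2: -7.035° → +128.200°, shortest Δλ = 135.235° (east) — does not cross 180°.
Leg 3: +128.200° → +95.462°, shortest Δλ = -32.738° (west) — does not cross 180°.
Leg 4: +95.462° → +175.699°, shortest Δλ = 80.237° (east) — does not cross 180°.
Leg 5: +175.699° → +30.204°, shortest Δλ = -145.495° (west) — does not cross 180°.
Leg 6: +30.204° → +173.596°, shortest Δλ = 143.392° (east) — does not cross 180°.
Total crossings: 0.

0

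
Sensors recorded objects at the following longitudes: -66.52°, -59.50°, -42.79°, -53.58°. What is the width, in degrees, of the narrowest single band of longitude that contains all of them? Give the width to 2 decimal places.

23.73°

Sort the longitudes: -66.52°, -59.50°, -53.58°, -42.79°.
Eastward gaps between consecutive values (wrapping around): 7.02°, 5.92°, 10.79°, 336.27°.
Largest gap = 336.27° ⇒ minimal covering band is its complement: 360° − 336.27° = 23.73°.
Band runs from -66.52° eastward to -42.79°.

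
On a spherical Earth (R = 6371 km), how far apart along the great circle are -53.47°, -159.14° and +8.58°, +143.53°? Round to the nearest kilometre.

Δλ = 143.53 − -159.14 = 302.67°; wrapped into (−180°, 180°]: -57.33°.
Δφ = 8.58 − -53.47 = 62.05°.
a = sin²(Δφ/2) + cos φ₁ · cos φ₂ · sin²(Δλ/2) = 0.401082.
c = 2·atan2(√a, √(1−a)) = 1.37165 rad → d = 6371·c ≈ 8738.77 km.

8739 km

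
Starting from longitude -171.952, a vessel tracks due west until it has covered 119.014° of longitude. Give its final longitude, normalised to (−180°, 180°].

+69.034°

Start at -171.952°; shift −119.014° → -290.966°.
-290.966° lies outside (−180°, 180°]; add 360° → +69.034°.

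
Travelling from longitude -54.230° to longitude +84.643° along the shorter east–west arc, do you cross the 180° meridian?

No

Signed shortest Δλ = ((84.643 − -54.230 + 180) mod 360) − 180 = 138.873°.
Going east by 138.873° from -54.230° reaches +84.643° without touching 180°.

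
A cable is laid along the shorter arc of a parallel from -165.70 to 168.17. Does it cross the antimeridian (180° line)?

Yes

Naïve |168.17 − -165.70| = 333.87° > 180°, so the shorter arc goes the other way round — across 180°.
Signed shortest Δλ = ((168.17 − -165.70 + 180) mod 360) − 180 = -26.13°.
Going west by 26.13° from -165.70° passes through 180° before reaching +168.17°.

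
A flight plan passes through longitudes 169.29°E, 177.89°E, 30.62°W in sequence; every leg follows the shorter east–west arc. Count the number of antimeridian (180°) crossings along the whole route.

Leg 1: +169.29° → +177.89°, shortest Δλ = 8.6° (east) — does not cross 180°.
Leg 2: +177.89° → -30.62°, shortest Δλ = 151.49° (east) — crosses 180°.
Total crossings: 1.

1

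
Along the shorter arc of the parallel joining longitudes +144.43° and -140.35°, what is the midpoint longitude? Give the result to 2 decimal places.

Signed shortest Δλ from +144.43° to -140.35° is +75.22°.
Midpoint longitude = +144.43° + (+75.22°)/2 = +144.43° + 37.61° = +182.04°.
Normalise into (−180°, 180°]: -177.96°.
(The naïve average (+144.43 + -140.35)/2 = 2.04° is on the wrong side of the globe.)

-177.96°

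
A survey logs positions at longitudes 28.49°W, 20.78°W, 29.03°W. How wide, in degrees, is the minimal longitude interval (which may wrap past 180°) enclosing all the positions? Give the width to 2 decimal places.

Sort the longitudes: -29.03°, -28.49°, -20.78°.
Eastward gaps between consecutive values (wrapping around): 0.54°, 7.71°, 351.75°.
Largest gap = 351.75° ⇒ minimal covering band is its complement: 360° − 351.75° = 8.25°.
Band runs from -29.03° eastward to -20.78°.

8.25°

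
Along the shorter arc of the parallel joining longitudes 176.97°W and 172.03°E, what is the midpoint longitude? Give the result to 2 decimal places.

177.53°E

Signed shortest Δλ from -176.97° to +172.03° is -11.00°.
Midpoint longitude = -176.97° + (-11.00°)/2 = -176.97° − 5.50° = -182.47°.
Normalise into (−180°, 180°]: +177.53°.
(The naïve average (-176.97 + +172.03)/2 = -2.47° is on the wrong side of the globe.)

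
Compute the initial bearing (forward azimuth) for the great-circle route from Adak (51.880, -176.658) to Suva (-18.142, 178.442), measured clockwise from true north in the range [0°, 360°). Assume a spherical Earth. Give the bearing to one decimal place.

Δλ = 178.442 − -176.658 = 355.100°; wrapped into (−180°, 180°]: -4.900°.
θ = atan2( sin Δλ · cos φ₂ , cos φ₁ · sin φ₂ − sin φ₁ · cos φ₂ · cos Δλ )
  = atan2(-0.08117, -0.93709) = -175.049° → normalised to [0°, 360°): 184.951°.

185.0°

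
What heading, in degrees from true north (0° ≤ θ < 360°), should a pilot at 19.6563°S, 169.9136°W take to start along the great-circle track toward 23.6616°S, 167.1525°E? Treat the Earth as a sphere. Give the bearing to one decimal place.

Δλ = 167.1525 − -169.9136 = 337.0661°; wrapped into (−180°, 180°]: -22.9339°.
θ = atan2( sin Δλ · cos φ₂ , cos φ₁ · sin φ₂ − sin φ₁ · cos φ₂ · cos Δλ )
  = atan2(-0.35691, -0.09420) = -104.785° → normalised to [0°, 360°): 255.215°.

255.2°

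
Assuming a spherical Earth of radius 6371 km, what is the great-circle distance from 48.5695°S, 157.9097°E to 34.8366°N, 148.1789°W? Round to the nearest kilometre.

Δλ = -148.1789 − 157.9097 = -306.0886°; wrapped into (−180°, 180°]: 53.9114°.
Δφ = 34.8366 − -48.5695 = 83.4061°.
a = sin²(Δφ/2) + cos φ₁ · cos φ₂ · sin²(Δλ/2) = 0.554186.
c = 2·atan2(√a, √(1−a)) = 1.67938 rad → d = 6371·c ≈ 10699.34 km.

10699 km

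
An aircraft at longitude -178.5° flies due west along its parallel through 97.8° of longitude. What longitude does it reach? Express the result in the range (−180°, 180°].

Start at -178.5°; shift −97.8° → -276.3°.
-276.3° lies outside (−180°, 180°]; add 360° → +83.7°.

+83.7°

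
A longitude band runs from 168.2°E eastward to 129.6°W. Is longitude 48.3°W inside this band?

Band width going east from +168.2° to -129.6°: ((-129.6 − 168.2) mod 360) = 62.2°.
Offset of -48.3° east of the west edge: ((-48.3 − 168.2) mod 360) = 143.5°.
143.5° > 62.2° ⇒ outside.

No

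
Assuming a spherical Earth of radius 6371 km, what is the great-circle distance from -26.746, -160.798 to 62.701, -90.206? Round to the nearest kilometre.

Δλ = -90.206 − -160.798 = 70.592°.
Δφ = 62.701 − -26.746 = 89.447°.
a = sin²(Δφ/2) + cos φ₁ · cos φ₂ · sin²(Δλ/2) = 0.631909.
c = 2·atan2(√a, √(1−a)) = 1.83777 rad → d = 6371·c ≈ 11708.46 km.

11708 km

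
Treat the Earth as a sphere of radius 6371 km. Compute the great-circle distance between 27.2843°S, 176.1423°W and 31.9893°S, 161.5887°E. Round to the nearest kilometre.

Δλ = 161.5887 − -176.1423 = 337.7310°; wrapped into (−180°, 180°]: -22.2690°.
Δφ = -31.9893 − -27.2843 = -4.7050°.
a = sin²(Δφ/2) + cos φ₁ · cos φ₂ · sin²(Δλ/2) = 0.029795.
c = 2·atan2(√a, √(1−a)) = 0.34696 rad → d = 6371·c ≈ 2210.51 km.

2211 km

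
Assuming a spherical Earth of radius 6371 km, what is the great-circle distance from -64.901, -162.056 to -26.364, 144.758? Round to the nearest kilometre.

5666 km

Δλ = 144.758 − -162.056 = 306.814°; wrapped into (−180°, 180°]: -53.186°.
Δφ = -26.364 − -64.901 = 38.537°.
a = sin²(Δφ/2) + cos φ₁ · cos φ₂ · sin²(Δλ/2) = 0.185058.
c = 2·atan2(√a, √(1−a)) = 0.88939 rad → d = 6371·c ≈ 5666.32 km.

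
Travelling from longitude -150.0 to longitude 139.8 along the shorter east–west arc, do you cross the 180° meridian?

Naïve |139.8 − -150.0| = 289.8° > 180°, so the shorter arc goes the other way round — across 180°.
Signed shortest Δλ = ((139.8 − -150.0 + 180) mod 360) − 180 = -70.2°.
Going west by 70.2° from -150.0° passes through 180° before reaching +139.8°.

Yes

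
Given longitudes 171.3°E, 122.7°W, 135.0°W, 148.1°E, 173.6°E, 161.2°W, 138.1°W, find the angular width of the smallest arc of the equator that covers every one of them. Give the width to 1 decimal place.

89.2°

Sort the longitudes: -161.2°, -138.1°, -135.0°, -122.7°, +148.1°, +171.3°, +173.6°.
Eastward gaps between consecutive values (wrapping around): 23.1°, 3.1°, 12.3°, 270.8°, 23.2°, 2.3°, 25.2°.
Largest gap = 270.8° ⇒ minimal covering band is its complement: 360° − 270.8° = 89.2°.
Band runs from +148.1° eastward to -122.7°, crossing the antimeridian.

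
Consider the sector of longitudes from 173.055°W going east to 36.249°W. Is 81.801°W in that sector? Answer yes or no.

Yes

Band width going east from -173.055° to -36.249°: ((-36.249 − -173.055) mod 360) = 136.806°.
Offset of -81.801° east of the west edge: ((-81.801 − -173.055) mod 360) = 91.254°.
91.254° ≤ 136.806° ⇒ inside.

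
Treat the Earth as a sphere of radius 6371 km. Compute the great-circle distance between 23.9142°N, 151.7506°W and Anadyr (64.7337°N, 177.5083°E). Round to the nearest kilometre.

5050 km

Δλ = 177.5083 − -151.7506 = 329.2589°; wrapped into (−180°, 180°]: -30.7411°.
Δφ = 64.7337 − 23.9142 = 40.8195°.
a = sin²(Δφ/2) + cos φ₁ · cos φ₂ · sin²(Δλ/2) = 0.149027.
c = 2·atan2(√a, √(1−a)) = 0.79267 rad → d = 6371·c ≈ 5050.10 km.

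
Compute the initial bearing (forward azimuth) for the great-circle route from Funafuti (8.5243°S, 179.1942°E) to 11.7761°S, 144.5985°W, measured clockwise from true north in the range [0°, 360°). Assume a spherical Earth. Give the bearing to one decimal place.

98.3°

Δλ = -144.5985 − 179.1942 = -323.7927°; wrapped into (−180°, 180°]: 36.2073°.
θ = atan2( sin Δλ · cos φ₂ , cos φ₁ · sin φ₂ − sin φ₁ · cos φ₂ · cos Δλ )
  = atan2(0.57828, -0.08475) = 98.337° → normalised to [0°, 360°): 98.337°.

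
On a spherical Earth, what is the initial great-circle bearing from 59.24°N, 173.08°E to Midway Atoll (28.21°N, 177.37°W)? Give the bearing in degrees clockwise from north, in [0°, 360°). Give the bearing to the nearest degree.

164°

Δλ = -177.37 − 173.08 = -350.45°; wrapped into (−180°, 180°]: 9.55°.
θ = atan2( sin Δλ · cos φ₂ , cos φ₁ · sin φ₂ − sin φ₁ · cos φ₂ · cos Δλ )
  = atan2(0.14620, -0.50499) = 163.854° → normalised to [0°, 360°): 163.854°.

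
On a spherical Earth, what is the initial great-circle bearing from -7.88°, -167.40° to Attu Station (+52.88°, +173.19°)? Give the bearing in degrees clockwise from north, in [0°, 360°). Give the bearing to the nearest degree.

Δλ = 173.19 − -167.40 = 340.59°; wrapped into (−180°, 180°]: -19.41°.
θ = atan2( sin Δλ · cos φ₂ , cos φ₁ · sin φ₂ − sin φ₁ · cos φ₂ · cos Δλ )
  = atan2(-0.20055, 0.86788) = -13.012° → normalised to [0°, 360°): 346.988°.

347°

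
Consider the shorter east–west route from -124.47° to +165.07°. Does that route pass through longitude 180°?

Naïve |165.07 − -124.47| = 289.54° > 180°, so the shorter arc goes the other way round — across 180°.
Signed shortest Δλ = ((165.07 − -124.47 + 180) mod 360) − 180 = -70.46°.
Going west by 70.46° from -124.47° passes through 180° before reaching +165.07°.

Yes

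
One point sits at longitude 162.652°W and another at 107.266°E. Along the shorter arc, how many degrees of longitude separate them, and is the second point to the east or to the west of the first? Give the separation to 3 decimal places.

90.082° west

Raw difference: 107.266 − -162.652 = 269.918°.
Normalise into (−180°, 180°]: 269.918° − 360° = -90.082°.
Negative ⇒ the second point lies to the west; separation 90.082°.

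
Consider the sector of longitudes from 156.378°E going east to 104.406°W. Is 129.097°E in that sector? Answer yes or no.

No

Band width going east from +156.378° to -104.406°: ((-104.406 − 156.378) mod 360) = 99.216°.
Offset of +129.097° east of the west edge: ((129.097 − 156.378) mod 360) = 332.719°.
332.719° > 99.216° ⇒ outside.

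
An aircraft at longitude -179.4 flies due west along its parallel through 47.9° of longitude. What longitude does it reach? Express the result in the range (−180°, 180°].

+132.7°

Start at -179.4°; shift −47.9° → -227.3°.
-227.3° lies outside (−180°, 180°]; add 360° → +132.7°.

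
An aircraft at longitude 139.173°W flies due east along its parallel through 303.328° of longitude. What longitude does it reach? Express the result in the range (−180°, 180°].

164.155°E

Start at -139.173°; shift +303.328° → +164.155°.
+164.155° already lies in (−180°, 180°].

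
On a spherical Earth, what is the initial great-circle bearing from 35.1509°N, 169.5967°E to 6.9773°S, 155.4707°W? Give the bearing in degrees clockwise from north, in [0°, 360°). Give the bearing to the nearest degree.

Δλ = -155.4707 − 169.5967 = -325.0674°; wrapped into (−180°, 180°]: 34.9326°.
θ = atan2( sin Δλ · cos φ₂ , cos φ₁ · sin φ₂ − sin φ₁ · cos φ₂ · cos Δλ )
  = atan2(0.56837, -0.56783) = 134.973° → normalised to [0°, 360°): 134.973°.

135°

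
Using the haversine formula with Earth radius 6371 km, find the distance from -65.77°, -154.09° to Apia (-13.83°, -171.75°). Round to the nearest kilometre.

Δλ = -171.75 − -154.09 = -17.66°.
Δφ = -13.83 − -65.77 = 51.94°.
a = sin²(Δφ/2) + cos φ₁ · cos φ₂ · sin²(Δλ/2) = 0.201147.
c = 2·atan2(√a, √(1−a)) = 0.93016 rad → d = 6371·c ≈ 5926.04 km.

5926 km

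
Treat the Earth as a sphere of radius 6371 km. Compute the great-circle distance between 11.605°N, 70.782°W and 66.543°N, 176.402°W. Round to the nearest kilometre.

9500 km

Δλ = -176.402 − -70.782 = -105.620°.
Δφ = 66.543 − 11.605 = 54.938°.
a = sin²(Δφ/2) + cos φ₁ · cos φ₂ · sin²(Δλ/2) = 0.460225.
c = 2·atan2(√a, √(1−a)) = 1.49116 rad → d = 6371·c ≈ 9500.20 km.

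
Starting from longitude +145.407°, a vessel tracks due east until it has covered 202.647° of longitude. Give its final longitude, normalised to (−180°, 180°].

-11.946°

Start at +145.407°; shift +202.647° → +348.054°.
+348.054° lies outside (−180°, 180°]; subtract 360° → -11.946°.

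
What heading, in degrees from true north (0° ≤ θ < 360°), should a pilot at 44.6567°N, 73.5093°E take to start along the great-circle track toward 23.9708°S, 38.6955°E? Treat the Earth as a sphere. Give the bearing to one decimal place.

Δλ = 38.6955 − 73.5093 = -34.8138°.
θ = atan2( sin Δλ · cos φ₂ , cos φ₁ · sin φ₂ − sin φ₁ · cos φ₂ · cos Δλ )
  = atan2(-0.52167, -0.81628) = -147.418° → normalised to [0°, 360°): 212.582°.

212.6°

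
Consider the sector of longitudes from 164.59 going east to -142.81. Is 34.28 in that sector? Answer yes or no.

Band width going east from +164.59° to -142.81°: ((-142.81 − 164.59) mod 360) = 52.60°.
Offset of +34.28° east of the west edge: ((34.28 − 164.59) mod 360) = 229.69°.
229.69° > 52.60° ⇒ outside.

No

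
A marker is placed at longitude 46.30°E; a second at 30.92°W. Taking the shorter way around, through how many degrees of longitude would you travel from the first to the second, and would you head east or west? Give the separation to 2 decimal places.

77.22° west

Raw difference: -30.92 − 46.30 = -77.22°.
Normalise into (−180°, 180°]: -77.22° stays -77.22°.
Negative ⇒ the second point lies to the west; separation 77.22°.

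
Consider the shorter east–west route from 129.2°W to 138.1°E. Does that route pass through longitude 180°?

Naïve |138.1 − -129.2| = 267.3° > 180°, so the shorter arc goes the other way round — across 180°.
Signed shortest Δλ = ((138.1 − -129.2 + 180) mod 360) − 180 = -92.7°.
Going west by 92.7° from -129.2° passes through 180° before reaching +138.1°.

Yes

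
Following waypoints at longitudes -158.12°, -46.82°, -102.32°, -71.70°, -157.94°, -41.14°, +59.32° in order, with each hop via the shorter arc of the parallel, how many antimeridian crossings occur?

Leg 1: -158.12° → -46.82°, shortest Δλ = 111.3° (east) — does not cross 180°.
Leg 2: -46.82° → -102.32°, shortest Δλ = -55.5° (west) — does not cross 180°.
Leg 3: -102.32° → -71.70°, shortest Δλ = 30.62° (east) — does not cross 180°.
Leg 4: -71.70° → -157.94°, shortest Δλ = -86.24° (west) — does not cross 180°.
Leg 5: -157.94° → -41.14°, shortest Δλ = 116.8° (east) — does not cross 180°.
Leg 6: -41.14° → +59.32°, shortest Δλ = 100.46° (east) — does not cross 180°.
Total crossings: 0.

0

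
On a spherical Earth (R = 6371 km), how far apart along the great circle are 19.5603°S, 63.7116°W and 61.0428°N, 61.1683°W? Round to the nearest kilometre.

Δλ = -61.1683 − -63.7116 = 2.5433°.
Δφ = 61.0428 − -19.5603 = 80.6031°.
a = sin²(Δφ/2) + cos φ₁ · cos φ₂ · sin²(Δλ/2) = 0.418588.
c = 2·atan2(√a, √(1−a)) = 1.40724 rad → d = 6371·c ≈ 8965.56 km.

8966 km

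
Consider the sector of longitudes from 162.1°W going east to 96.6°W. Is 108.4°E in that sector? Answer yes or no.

Band width going east from -162.1° to -96.6°: ((-96.6 − -162.1) mod 360) = 65.5°.
Offset of +108.4° east of the west edge: ((108.4 − -162.1) mod 360) = 270.5°.
270.5° > 65.5° ⇒ outside.

No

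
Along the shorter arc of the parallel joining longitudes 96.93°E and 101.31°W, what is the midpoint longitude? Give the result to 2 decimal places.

177.81°E

Signed shortest Δλ from +96.93° to -101.31° is +161.76°.
Midpoint longitude = +96.93° + (+161.76°)/2 = +96.93° + 80.88° = +177.81°.
(The naïve average (+96.93 + -101.31)/2 = -2.19° is on the wrong side of the globe.)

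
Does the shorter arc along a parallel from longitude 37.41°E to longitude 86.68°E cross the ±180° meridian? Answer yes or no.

Signed shortest Δλ = ((86.68 − 37.41 + 180) mod 360) − 180 = 49.27°.
Going east by 49.27° from +37.41° reaches +86.68° without touching 180°.

No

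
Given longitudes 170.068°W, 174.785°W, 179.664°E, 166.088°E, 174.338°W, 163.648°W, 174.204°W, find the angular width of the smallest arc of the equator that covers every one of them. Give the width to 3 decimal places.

Sort the longitudes: -174.785°, -174.338°, -174.204°, -170.068°, -163.648°, +166.088°, +179.664°.
Eastward gaps between consecutive values (wrapping around): 0.447°, 0.134°, 4.136°, 6.420°, 329.736°, 13.576°, 5.551°.
Largest gap = 329.736° ⇒ minimal covering band is its complement: 360° − 329.736° = 30.264°.
Band runs from +166.088° eastward to -163.648°, crossing the antimeridian.

30.264°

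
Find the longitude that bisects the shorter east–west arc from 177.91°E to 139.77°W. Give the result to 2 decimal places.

160.93°W

Signed shortest Δλ from +177.91° to -139.77° is +42.32°.
Midpoint longitude = +177.91° + (+42.32°)/2 = +177.91° + 21.16° = +199.07°.
Normalise into (−180°, 180°]: -160.93°.
(The naïve average (+177.91 + -139.77)/2 = 19.07° is on the wrong side of the globe.)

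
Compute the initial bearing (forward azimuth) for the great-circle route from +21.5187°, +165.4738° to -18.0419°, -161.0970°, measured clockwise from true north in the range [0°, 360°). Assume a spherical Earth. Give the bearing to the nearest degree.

138°

Δλ = -161.0970 − 165.4738 = -326.5708°; wrapped into (−180°, 180°]: 33.4292°.
θ = atan2( sin Δλ · cos φ₂ , cos φ₁ · sin φ₂ − sin φ₁ · cos φ₂ · cos Δλ )
  = atan2(0.52382, -0.57920) = 137.874° → normalised to [0°, 360°): 137.874°.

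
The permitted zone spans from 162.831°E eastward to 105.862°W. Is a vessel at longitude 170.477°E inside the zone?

Band width going east from +162.831° to -105.862°: ((-105.862 − 162.831) mod 360) = 91.307°.
Offset of +170.477° east of the west edge: ((170.477 − 162.831) mod 360) = 7.646°.
7.646° ≤ 91.307° ⇒ inside.

Yes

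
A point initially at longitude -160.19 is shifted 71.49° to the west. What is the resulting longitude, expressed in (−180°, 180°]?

+128.32°

Start at -160.19°; shift −71.49° → -231.68°.
-231.68° lies outside (−180°, 180°]; add 360° → +128.32°.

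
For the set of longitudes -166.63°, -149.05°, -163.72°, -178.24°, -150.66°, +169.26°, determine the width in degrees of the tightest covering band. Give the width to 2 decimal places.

41.69°

Sort the longitudes: -178.24°, -166.63°, -163.72°, -150.66°, -149.05°, +169.26°.
Eastward gaps between consecutive values (wrapping around): 11.61°, 2.91°, 13.06°, 1.61°, 318.31°, 12.50°.
Largest gap = 318.31° ⇒ minimal covering band is its complement: 360° − 318.31° = 41.69°.
Band runs from +169.26° eastward to -149.05°, crossing the antimeridian.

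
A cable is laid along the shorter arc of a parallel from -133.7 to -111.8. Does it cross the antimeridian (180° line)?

Signed shortest Δλ = ((-111.8 − -133.7 + 180) mod 360) − 180 = 21.9°.
Going east by 21.9° from -133.7° reaches -111.8° without touching 180°.

No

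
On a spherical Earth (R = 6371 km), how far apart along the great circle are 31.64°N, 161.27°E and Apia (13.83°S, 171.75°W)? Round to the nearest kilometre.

5817 km

Δλ = -171.75 − 161.27 = -333.02°; wrapped into (−180°, 180°]: 26.98°.
Δφ = -13.83 − 31.64 = -45.47°.
a = sin²(Δφ/2) + cos φ₁ · cos φ₂ · sin²(Δλ/2) = 0.194345.
c = 2·atan2(√a, √(1−a)) = 0.91308 rad → d = 6371·c ≈ 5817.23 km.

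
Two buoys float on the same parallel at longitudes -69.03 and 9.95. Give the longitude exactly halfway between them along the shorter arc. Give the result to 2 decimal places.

-29.54°

Signed shortest Δλ from -69.03° to +9.95° is +78.98°.
Midpoint longitude = -69.03° + (+78.98°)/2 = -69.03° + 39.49° = -29.54°.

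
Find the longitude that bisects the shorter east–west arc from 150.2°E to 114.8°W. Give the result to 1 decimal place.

162.3°W

Signed shortest Δλ from +150.2° to -114.8° is +95.0°.
Midpoint longitude = +150.2° + (+95.0°)/2 = +150.2° + 47.5° = +197.7°.
Normalise into (−180°, 180°]: -162.3°.
(The naïve average (+150.2 + -114.8)/2 = 17.7° is on the wrong side of the globe.)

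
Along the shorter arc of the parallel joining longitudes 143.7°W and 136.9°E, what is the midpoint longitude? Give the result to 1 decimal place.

Signed shortest Δλ from -143.7° to +136.9° is -79.4°.
Midpoint longitude = -143.7° + (-79.4°)/2 = -143.7° − 39.7° = -183.4°.
Normalise into (−180°, 180°]: +176.6°.
(The naïve average (-143.7 + +136.9)/2 = -3.4° is on the wrong side of the globe.)

176.6°E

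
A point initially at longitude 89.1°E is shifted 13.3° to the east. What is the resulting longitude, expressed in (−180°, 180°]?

Start at +89.1°; shift +13.3° → +102.4°.
+102.4° already lies in (−180°, 180°].

102.4°E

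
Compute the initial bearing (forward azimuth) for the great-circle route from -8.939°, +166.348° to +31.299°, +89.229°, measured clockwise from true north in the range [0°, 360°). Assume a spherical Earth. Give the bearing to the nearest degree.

303°

Δλ = 89.229 − 166.348 = -77.119°.
θ = atan2( sin Δλ · cos φ₂ , cos φ₁ · sin φ₂ − sin φ₁ · cos φ₂ · cos Δλ )
  = atan2(-0.83297, 0.54279) = -56.910° → normalised to [0°, 360°): 303.090°.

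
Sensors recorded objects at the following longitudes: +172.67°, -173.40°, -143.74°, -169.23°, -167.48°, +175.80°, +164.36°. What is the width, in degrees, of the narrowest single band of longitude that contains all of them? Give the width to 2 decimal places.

Sort the longitudes: -173.40°, -169.23°, -167.48°, -143.74°, +164.36°, +172.67°, +175.80°.
Eastward gaps between consecutive values (wrapping around): 4.17°, 1.75°, 23.74°, 308.10°, 8.31°, 3.13°, 10.80°.
Largest gap = 308.10° ⇒ minimal covering band is its complement: 360° − 308.10° = 51.90°.
Band runs from +164.36° eastward to -143.74°, crossing the antimeridian.

51.90°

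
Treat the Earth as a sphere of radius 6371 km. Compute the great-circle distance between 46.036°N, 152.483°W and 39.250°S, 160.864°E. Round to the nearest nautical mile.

Δλ = 160.864 − -152.483 = 313.347°; wrapped into (−180°, 180°]: -46.653°.
Δφ = -39.250 − 46.036 = -85.286°.
a = sin²(Δφ/2) + cos φ₁ · cos φ₂ · sin²(Δλ/2) = 0.543199.
c = 2·atan2(√a, √(1−a)) = 1.65730 rad → d = 6371·c ≈ 10558.67 km ≈ 5701.23 nmi.

5701 nmi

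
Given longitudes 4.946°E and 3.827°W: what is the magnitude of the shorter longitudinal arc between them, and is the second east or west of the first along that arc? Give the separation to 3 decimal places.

Raw difference: -3.827 − 4.946 = -8.773°.
Normalise into (−180°, 180°]: -8.773° stays -8.773°.
Negative ⇒ the second point lies to the west; separation 8.773°.

8.773° west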